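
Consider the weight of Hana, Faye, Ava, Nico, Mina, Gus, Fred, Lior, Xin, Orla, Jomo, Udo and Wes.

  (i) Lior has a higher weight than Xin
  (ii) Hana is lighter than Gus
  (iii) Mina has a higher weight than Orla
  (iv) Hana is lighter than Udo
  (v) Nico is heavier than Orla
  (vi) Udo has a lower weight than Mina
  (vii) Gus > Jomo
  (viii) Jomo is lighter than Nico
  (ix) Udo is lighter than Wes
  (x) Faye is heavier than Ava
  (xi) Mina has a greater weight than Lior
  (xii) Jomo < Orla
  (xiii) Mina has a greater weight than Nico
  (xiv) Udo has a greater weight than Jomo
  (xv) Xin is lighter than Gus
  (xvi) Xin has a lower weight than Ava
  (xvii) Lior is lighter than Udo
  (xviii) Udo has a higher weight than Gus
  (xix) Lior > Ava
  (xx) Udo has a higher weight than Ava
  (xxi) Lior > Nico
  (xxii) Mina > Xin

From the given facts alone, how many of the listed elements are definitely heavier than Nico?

The elements the relations force above Nico are Lior, Udo, Wes, Mina — no chain reaches any other.
That is 4.

4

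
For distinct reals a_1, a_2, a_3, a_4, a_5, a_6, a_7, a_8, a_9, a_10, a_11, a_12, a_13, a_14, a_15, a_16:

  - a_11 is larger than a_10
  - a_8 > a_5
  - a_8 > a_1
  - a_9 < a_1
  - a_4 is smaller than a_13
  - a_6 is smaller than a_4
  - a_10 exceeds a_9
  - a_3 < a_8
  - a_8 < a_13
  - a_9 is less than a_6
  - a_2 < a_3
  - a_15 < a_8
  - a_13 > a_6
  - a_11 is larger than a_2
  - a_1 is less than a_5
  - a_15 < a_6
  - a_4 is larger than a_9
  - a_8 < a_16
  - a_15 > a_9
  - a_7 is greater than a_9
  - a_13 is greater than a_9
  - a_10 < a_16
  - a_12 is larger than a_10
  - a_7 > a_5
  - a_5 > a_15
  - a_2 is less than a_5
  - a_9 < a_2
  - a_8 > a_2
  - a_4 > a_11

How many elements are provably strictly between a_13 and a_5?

1

The relations place a_5 below a_13. An element lies strictly between them when it is forced above a_5 and also forced below a_13.
Above a_5: {a_7, a_8, a_16}. Below a_13: {a_9, a_1, a_2, a_15, a_3, a_10, a_6, a_8, a_11, a_4}.
Intersection: {a_8} — 1.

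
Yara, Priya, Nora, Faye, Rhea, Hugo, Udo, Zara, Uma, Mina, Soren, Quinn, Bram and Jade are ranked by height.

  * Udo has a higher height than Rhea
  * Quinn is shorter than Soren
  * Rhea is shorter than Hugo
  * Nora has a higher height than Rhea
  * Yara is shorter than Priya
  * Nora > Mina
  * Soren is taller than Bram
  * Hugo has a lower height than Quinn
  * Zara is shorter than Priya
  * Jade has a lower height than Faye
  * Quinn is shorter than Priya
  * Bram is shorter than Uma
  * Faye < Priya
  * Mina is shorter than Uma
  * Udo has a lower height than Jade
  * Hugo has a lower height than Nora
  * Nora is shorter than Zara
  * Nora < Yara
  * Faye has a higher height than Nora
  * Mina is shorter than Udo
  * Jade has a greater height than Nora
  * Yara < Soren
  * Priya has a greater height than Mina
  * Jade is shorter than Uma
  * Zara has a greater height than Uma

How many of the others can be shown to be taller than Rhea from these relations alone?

From Rhea the given relations immediately reach Hugo, Udo, Nora.
From those, Quinn, Jade, Zara, Faye, Yara — 8 in total.
From those, Uma, Soren, Priya — 11 in total.
Nothing else is reachable above Rhea; 11 in all.

11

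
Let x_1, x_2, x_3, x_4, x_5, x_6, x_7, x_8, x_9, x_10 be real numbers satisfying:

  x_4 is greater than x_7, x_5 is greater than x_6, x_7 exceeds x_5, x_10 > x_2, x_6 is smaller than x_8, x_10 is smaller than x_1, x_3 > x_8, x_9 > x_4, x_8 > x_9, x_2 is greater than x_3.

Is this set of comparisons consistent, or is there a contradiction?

Every relation is compatible with x_6 < x_5 < x_7 < x_4 < x_9 < x_8 < x_3 < x_2 < x_10 < x_1; the set is consistent.

consistent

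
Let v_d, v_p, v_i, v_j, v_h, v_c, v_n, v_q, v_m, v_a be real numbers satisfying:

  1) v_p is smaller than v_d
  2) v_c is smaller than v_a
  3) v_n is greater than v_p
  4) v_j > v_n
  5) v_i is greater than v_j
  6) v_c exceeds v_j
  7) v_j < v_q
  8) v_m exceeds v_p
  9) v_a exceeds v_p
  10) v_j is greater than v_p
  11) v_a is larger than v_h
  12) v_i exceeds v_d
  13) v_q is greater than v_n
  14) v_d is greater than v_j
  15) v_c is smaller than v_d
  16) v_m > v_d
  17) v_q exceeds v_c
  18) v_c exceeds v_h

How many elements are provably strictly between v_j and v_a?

1

The relations place v_j below v_a. An element lies strictly between them when it is forced above v_j and also forced below v_a.
Above v_j: {v_c, v_d, v_m, v_q, v_i}. Below v_a: {v_p, v_n, v_h, v_c}.
Intersection: {v_c} — 1.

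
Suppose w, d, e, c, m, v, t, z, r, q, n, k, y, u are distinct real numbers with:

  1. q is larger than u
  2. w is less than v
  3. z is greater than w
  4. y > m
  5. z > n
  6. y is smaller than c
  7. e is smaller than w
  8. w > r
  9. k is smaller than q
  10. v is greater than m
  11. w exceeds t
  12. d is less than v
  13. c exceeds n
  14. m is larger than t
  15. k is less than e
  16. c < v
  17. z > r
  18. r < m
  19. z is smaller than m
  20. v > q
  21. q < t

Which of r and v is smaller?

r < z < m < y < c < v, by transitivity through z, m, y, c.
So r < v; r is the smaller of the two.

r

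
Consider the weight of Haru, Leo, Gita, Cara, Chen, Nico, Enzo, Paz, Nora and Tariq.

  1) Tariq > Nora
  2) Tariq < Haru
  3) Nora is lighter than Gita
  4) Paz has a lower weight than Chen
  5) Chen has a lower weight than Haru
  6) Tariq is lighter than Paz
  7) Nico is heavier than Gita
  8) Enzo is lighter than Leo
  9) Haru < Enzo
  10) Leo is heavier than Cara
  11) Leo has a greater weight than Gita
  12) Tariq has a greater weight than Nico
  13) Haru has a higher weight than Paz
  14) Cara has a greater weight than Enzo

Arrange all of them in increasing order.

Nora < Gita < Nico < Tariq < Paz < Chen < Haru < Enzo < Cara < Leo

Nothing is placed below Nora, so it is least; from there Nora < Gita; Gita < Nico; Nico < Tariq; Tariq < Paz; Paz < Chen; Chen < Haru; Haru < Enzo; Enzo < Cara; Cara < Leo, each given directly.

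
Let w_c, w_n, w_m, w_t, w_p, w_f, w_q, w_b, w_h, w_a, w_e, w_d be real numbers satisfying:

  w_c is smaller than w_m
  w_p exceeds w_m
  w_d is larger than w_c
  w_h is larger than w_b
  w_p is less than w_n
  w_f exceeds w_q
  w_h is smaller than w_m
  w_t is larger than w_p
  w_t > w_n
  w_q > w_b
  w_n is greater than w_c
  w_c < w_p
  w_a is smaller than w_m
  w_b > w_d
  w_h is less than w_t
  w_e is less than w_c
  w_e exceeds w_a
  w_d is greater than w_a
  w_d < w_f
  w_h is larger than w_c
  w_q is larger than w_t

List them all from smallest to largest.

Each adjacent pair is fixed by a given relation: w_a < w_e; w_e < w_c; w_c < w_d; w_d < w_b; w_b < w_h; w_h < w_m; w_m < w_p; w_p < w_n; w_n < w_t; w_t < w_q; w_q < w_f. Chaining them end to end gives the full order.

w_a < w_e < w_c < w_d < w_b < w_h < w_m < w_p < w_n < w_t < w_q < w_f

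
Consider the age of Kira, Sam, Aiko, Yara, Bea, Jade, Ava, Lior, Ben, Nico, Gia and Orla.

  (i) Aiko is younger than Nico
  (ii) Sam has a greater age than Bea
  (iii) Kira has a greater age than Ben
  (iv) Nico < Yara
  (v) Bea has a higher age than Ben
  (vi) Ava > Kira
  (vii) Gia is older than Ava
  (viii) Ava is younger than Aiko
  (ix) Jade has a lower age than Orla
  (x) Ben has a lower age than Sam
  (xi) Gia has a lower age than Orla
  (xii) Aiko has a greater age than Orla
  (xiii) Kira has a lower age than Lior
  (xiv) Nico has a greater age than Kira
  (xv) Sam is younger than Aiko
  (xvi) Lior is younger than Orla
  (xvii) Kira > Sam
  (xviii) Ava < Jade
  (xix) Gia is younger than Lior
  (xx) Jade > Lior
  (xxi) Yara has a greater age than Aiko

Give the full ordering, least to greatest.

Each adjacent pair is fixed by a given relation: Ben < Bea; Bea < Sam; Sam < Kira; Kira < Ava; Ava < Gia; Gia < Lior; Lior < Jade; Jade < Orla; Orla < Aiko; Aiko < Nico; Nico < Yara. Chaining them end to end gives the full order.

Ben < Bea < Sam < Kira < Ava < Gia < Lior < Jade < Orla < Aiko < Nico < Yara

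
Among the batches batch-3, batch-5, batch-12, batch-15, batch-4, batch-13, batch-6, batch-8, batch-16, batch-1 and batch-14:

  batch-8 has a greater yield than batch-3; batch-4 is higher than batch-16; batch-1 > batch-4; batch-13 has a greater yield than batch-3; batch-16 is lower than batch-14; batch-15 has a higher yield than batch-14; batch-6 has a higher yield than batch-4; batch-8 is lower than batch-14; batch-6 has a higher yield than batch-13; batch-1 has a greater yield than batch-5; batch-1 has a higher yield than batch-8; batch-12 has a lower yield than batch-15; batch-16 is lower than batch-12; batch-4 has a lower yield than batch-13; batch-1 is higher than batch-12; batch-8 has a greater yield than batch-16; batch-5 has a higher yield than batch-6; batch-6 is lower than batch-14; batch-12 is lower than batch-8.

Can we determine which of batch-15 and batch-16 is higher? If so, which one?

batch-16 < batch-12 and batch-12 < batch-8 give batch-16 < batch-8.
Then batch-8 < batch-14 extends the chain to batch-14.
With batch-14 < batch-15: batch-16 < batch-12 < batch-8 < batch-14 < batch-15.
So batch-15 is higher.

batch-15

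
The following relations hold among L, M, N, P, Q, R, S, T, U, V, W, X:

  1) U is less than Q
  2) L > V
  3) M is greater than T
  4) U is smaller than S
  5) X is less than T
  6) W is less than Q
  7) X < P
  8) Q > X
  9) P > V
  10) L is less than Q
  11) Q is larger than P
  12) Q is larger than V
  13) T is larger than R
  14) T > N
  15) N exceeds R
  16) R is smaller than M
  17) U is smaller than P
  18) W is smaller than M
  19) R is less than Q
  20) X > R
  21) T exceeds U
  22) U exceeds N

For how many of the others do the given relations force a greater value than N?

6

The elements the relations force above N are U, S, T, M, P, Q — no chain reaches any other.
That is 6.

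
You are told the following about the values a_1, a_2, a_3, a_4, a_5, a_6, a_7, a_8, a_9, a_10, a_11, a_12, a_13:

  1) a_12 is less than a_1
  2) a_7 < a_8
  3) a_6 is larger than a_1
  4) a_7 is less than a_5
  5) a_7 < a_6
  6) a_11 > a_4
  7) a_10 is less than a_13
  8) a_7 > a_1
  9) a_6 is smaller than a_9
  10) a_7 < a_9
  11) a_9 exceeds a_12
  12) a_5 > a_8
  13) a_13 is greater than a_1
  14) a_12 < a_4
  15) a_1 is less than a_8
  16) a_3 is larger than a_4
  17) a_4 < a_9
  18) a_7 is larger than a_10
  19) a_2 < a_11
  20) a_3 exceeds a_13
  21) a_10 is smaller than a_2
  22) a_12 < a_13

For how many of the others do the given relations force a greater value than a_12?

The elements the relations force above a_12 are a_1, a_7, a_4, a_6, a_13, a_8, a_9, a_5, a_11, a_3 — no chain reaches any other.
That is 10.

10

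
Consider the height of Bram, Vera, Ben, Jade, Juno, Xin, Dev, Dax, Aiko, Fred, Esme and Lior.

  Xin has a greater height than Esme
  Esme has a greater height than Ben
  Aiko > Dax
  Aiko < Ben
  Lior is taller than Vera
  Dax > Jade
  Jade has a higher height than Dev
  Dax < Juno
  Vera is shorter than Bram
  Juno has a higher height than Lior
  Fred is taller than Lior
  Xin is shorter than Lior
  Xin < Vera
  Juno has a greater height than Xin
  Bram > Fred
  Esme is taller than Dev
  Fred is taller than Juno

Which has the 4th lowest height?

Chaining the given pairs: Dev < Jade < Dax < Aiko < Ben < Esme < Xin < Vera < Lior < Juno < Fred < Bram.
Counting 4 from the smallest end gives Aiko.

Aiko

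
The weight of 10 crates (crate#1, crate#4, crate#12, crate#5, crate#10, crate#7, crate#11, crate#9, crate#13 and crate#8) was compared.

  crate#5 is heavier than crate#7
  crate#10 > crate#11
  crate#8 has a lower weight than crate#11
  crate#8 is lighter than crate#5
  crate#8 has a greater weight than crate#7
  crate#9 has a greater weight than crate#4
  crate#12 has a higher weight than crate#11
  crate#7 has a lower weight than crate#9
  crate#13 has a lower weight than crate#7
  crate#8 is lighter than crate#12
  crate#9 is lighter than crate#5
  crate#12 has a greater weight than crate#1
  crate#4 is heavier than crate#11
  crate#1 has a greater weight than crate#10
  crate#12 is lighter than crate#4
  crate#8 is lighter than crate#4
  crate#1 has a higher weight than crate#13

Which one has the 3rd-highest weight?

Piecing the relations together gives one ordering: crate#13 < crate#7 < crate#8 < crate#11 < crate#10 < crate#1 < crate#12 < crate#4 < crate#9 < crate#5.
Counting 3 from the largest end gives crate#4.

crate#4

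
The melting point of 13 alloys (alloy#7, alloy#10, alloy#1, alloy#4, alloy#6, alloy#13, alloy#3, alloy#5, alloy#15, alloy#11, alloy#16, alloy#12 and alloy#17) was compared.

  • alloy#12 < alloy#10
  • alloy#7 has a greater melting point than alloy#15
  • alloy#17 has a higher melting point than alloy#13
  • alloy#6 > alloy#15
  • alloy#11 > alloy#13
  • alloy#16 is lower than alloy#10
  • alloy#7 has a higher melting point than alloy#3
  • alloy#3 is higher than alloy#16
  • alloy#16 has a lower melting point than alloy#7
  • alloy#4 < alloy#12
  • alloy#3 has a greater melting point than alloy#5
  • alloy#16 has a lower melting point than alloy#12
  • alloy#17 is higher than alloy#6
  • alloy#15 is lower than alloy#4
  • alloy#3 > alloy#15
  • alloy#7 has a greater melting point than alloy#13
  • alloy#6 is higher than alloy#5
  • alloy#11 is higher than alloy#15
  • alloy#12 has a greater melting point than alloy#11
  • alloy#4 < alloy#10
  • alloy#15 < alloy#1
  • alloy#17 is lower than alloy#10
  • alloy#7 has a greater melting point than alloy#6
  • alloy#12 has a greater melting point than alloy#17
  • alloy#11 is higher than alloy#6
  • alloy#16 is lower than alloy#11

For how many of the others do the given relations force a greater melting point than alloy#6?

5

From alloy#6 the given relations immediately reach alloy#11, alloy#17, alloy#7.
From those, alloy#12, alloy#10 — 5 in total.
Nothing else is reachable above alloy#6; 5 in all.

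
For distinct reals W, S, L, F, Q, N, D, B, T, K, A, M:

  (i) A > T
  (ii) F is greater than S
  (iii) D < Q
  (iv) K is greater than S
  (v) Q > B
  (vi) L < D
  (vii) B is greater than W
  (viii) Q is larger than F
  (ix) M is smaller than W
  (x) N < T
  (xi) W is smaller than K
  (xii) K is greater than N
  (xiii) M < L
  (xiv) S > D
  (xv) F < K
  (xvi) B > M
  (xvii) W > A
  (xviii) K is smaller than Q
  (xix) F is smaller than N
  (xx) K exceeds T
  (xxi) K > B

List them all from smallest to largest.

M < L < D < S < F < N < T < A < W < B < K < Q

Nothing is placed below M, so it is least; from there M < L; L < D; D < S; S < F; F < N; N < T; T < A; A < W; W < B; B < K; K < Q, each given directly.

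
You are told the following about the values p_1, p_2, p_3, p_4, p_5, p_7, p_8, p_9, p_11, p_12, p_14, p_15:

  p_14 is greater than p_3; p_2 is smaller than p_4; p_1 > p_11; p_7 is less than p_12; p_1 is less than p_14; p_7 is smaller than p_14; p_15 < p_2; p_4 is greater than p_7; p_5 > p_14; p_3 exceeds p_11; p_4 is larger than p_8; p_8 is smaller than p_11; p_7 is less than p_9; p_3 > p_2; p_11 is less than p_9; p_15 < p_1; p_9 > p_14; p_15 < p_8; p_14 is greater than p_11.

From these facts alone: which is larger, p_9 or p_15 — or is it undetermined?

p_9

p_15 < p_8 and p_8 < p_11 give p_15 < p_11.
With p_11 < p_14: p_15 < p_8 < p_11 < p_14.
Then p_14 < p_9 extends the chain to p_9.
So p_9 is larger.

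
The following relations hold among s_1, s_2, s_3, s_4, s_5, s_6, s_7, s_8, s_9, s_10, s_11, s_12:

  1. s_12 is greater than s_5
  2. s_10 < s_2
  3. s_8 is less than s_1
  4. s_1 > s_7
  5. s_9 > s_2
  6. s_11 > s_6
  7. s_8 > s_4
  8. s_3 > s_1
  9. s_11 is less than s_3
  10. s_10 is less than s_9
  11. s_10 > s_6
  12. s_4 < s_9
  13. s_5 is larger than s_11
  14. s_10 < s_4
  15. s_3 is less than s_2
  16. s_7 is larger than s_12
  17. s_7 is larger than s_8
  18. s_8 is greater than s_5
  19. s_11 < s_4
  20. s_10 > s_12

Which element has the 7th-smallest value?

s_8

Chaining the given pairs: s_6 < s_11 < s_5 < s_12 < s_10 < s_4 < s_8 < s_7 < s_1 < s_3 < s_2 < s_9.
Counting 7 from the smallest end gives s_8.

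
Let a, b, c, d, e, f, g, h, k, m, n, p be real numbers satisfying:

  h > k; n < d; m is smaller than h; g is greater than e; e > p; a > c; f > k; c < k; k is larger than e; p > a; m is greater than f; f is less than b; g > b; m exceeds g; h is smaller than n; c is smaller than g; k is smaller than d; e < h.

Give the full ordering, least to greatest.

c < a < p < e < k < f < b < g < m < h < n < d

The consecutive links are each given: c < a; a < p; p < e; e < k; k < f; f < b; b < g; g < m; m < h; h < n; n < d.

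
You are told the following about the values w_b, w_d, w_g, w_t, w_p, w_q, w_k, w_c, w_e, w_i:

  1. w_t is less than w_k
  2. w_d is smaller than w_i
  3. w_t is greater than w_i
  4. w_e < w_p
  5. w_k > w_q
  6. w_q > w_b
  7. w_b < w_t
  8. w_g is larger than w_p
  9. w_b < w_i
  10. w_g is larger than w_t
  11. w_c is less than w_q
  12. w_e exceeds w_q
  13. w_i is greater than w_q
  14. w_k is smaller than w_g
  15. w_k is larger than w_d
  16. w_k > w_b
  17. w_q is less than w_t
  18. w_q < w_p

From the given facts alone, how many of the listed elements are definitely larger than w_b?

The elements the relations force above w_b are w_q, w_i, w_t, w_e, w_k, w_p, w_g — no chain reaches any other.
That is 7.

7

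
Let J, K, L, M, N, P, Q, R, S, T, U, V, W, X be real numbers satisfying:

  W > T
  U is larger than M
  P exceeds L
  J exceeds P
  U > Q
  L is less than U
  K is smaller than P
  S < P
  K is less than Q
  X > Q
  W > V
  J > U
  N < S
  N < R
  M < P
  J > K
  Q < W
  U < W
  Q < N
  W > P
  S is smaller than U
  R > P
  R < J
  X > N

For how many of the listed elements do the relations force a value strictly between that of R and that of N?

2

The relations place N below R. An element lies strictly between them when it is forced above N and also forced below R.
Above N: {S, P, X, U, J, W}. Below R: {K, Q, M, L, S, P}.
Intersection: {S, P} — 2.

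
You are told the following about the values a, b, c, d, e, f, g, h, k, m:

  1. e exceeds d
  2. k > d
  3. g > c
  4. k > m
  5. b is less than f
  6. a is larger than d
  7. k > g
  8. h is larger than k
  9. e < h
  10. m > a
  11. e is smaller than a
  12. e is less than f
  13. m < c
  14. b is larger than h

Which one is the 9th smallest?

b

Chaining the given pairs: d < e < a < m < c < g < k < h < b < f.
Counting 9 from the smallest end gives b.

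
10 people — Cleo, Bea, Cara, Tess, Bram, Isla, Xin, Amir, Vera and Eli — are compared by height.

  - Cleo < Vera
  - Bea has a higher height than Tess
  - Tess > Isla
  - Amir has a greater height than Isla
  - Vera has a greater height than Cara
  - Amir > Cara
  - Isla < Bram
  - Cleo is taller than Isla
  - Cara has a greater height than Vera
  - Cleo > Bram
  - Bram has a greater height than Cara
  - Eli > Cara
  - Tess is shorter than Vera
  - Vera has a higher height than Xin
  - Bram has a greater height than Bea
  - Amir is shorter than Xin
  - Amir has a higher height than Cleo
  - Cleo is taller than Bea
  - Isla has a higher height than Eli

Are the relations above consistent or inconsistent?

Chaining the given relations yields Cara < Eli < Isla < Tess < Bea < Bram < Cleo < Amir < Xin < Vera, so Cara < Vera. But one relation states Vera < Cara. These cannot both hold.

inconsistent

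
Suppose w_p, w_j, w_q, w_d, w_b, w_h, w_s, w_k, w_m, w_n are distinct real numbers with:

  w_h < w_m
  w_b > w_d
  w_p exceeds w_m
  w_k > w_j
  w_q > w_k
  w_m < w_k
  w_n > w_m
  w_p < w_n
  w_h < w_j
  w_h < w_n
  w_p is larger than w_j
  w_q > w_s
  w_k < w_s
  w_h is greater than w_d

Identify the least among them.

w_d

Chaining upward from w_d: directly above it, w_h, w_b; then w_m, w_j, w_n; then w_k, w_p; then w_s, w_q.
That covers every other element, and nothing is given below w_d, so w_d is the least.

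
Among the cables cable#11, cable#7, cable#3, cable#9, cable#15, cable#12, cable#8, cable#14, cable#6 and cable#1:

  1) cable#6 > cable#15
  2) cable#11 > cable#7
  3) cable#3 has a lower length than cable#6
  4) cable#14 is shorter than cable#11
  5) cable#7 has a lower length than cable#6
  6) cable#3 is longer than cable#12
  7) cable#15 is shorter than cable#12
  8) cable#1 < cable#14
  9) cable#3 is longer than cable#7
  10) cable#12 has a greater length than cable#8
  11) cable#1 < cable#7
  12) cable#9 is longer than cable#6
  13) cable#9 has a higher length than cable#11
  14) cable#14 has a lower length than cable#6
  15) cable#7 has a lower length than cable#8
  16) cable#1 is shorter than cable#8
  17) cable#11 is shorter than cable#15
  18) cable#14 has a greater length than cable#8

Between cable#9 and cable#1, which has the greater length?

cable#9

The relevant relations are cable#1 < cable#7; cable#7 < cable#8; cable#8 < cable#14; cable#14 < cable#11; cable#11 < cable#15; cable#15 < cable#12; cable#12 < cable#3; cable#3 < cable#6; cable#6 < cable#9.
Chaining these gives cable#1 < cable#7 < cable#8 < cable#14 < cable#11 < cable#15 < cable#12 < cable#3 < cable#6 < cable#9.
So cable#1 < cable#9; cable#9 is the longer of the two.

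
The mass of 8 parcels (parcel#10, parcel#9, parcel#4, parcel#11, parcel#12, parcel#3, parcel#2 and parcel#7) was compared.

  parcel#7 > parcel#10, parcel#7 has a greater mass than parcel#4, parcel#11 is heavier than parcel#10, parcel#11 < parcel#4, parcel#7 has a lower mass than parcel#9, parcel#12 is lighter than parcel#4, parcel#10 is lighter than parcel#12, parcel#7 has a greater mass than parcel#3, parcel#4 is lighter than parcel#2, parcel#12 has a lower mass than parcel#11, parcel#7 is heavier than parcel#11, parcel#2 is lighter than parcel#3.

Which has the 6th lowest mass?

Chaining the given pairs: parcel#10 < parcel#12 < parcel#11 < parcel#4 < parcel#2 < parcel#3 < parcel#7 < parcel#9.
The 6th smallest is parcel#3.

parcel#3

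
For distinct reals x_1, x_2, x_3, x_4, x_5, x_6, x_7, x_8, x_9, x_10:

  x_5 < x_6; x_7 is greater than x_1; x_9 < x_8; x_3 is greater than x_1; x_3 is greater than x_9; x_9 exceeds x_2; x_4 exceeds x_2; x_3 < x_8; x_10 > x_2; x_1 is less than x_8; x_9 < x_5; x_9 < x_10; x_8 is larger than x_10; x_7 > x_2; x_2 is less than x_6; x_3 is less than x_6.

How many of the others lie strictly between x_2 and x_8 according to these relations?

3

The relations place x_2 below x_8. An element lies strictly between them when it is forced above x_2 and also forced below x_8.
Above x_2: {x_4, x_9, x_10, x_3, x_7, x_5, x_6}. Below x_8: {x_1, x_9, x_10, x_3}.
Intersection: {x_9, x_10, x_3} — 3.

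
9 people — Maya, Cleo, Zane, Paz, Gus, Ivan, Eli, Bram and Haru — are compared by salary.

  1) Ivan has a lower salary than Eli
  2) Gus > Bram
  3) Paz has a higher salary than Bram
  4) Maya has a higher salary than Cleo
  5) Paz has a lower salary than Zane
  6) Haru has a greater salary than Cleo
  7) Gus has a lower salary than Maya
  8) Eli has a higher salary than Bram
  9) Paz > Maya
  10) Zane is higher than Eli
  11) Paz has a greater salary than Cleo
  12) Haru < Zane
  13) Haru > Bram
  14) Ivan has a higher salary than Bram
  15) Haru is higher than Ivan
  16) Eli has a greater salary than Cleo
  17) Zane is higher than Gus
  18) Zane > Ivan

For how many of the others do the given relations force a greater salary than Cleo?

From Cleo the given relations immediately reach Haru, Eli, Maya, Paz.
From those, Zane — 5 in total.
No other element is forced above Cleo by the given relations, so the count is 5.

5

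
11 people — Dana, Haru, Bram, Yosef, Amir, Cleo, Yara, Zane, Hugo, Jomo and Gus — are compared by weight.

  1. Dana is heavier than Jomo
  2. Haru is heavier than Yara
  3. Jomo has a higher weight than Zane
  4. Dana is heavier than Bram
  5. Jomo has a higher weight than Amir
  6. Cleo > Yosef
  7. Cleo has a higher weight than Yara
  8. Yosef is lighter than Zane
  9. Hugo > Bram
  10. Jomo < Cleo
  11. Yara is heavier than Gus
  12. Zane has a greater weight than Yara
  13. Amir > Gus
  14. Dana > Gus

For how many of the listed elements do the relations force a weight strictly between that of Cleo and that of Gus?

4

The relations place Gus below Cleo. An element lies strictly between them when it is forced above Gus and also forced below Cleo.
Above Gus: {Yara, Haru, Amir, Zane, Jomo, Dana}. Below Cleo: {Yara, Yosef, Amir, Zane, Jomo}.
Intersection: {Yara, Amir, Zane, Jomo} — 4.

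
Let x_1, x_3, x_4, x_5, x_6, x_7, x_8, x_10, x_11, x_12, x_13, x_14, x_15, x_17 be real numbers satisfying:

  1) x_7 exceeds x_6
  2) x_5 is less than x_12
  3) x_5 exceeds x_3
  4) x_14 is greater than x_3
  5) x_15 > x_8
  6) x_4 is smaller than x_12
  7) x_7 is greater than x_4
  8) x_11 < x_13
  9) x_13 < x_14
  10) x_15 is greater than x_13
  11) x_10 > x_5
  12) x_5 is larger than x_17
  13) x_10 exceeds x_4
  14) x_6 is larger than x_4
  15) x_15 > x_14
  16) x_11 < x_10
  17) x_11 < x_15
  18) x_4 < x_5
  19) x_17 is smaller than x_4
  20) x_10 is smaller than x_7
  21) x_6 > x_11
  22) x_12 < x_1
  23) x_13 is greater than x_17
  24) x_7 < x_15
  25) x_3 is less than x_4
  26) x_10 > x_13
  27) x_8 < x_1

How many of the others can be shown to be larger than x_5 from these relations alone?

5

From x_5 the given relations immediately reach x_12, x_10.
From those, x_7, x_1 — 4 in total.
From those, x_15 — 5 in total.
Nothing else is reachable above x_5; 5 in all.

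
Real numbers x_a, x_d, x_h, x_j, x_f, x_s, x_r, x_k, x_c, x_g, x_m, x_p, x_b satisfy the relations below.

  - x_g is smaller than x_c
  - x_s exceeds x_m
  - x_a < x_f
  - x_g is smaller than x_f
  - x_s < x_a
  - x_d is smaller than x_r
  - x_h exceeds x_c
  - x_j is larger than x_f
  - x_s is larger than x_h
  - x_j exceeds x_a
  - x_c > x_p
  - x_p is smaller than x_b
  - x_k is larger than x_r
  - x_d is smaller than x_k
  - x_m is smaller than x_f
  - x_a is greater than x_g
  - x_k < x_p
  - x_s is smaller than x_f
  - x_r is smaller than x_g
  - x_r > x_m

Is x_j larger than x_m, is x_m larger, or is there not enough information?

x_m < x_r < x_k < x_p < x_c < x_h < x_s < x_a < x_f < x_j, by transitivity through x_r, x_k, x_p, x_c, x_h, x_s, x_a, x_f.
So x_j is larger.

x_j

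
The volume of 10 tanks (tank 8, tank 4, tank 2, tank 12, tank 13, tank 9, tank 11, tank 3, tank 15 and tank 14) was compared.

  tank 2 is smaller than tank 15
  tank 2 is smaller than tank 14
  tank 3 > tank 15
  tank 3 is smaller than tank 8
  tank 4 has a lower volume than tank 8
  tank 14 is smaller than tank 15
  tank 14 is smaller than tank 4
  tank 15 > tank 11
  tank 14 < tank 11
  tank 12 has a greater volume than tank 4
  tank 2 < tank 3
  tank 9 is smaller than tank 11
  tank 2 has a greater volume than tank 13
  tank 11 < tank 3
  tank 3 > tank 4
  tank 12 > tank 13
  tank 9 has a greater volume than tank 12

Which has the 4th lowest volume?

The consecutive relations fix a unique order: tank 13 < tank 2 < tank 14 < tank 4 < tank 12 < tank 9 < tank 11 < tank 15 < tank 3 < tank 8.
The 4th smallest is tank 4.

tank 4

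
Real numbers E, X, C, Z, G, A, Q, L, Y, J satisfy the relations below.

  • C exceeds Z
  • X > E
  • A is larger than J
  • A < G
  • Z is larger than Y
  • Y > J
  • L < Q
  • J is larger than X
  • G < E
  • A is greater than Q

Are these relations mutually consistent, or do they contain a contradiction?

inconsistent

Chaining the given relations yields A < G < E < X < J, so A < J. But one relation states J < A. These cannot both hold.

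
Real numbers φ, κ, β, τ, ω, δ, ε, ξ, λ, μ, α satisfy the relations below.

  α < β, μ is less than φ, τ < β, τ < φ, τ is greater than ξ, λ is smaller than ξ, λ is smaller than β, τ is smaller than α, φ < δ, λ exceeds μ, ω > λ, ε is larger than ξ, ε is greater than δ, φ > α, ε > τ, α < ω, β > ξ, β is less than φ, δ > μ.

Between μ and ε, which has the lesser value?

μ

Link the given pairs in sequence: μ < λ; λ < ξ; ξ < τ; τ < α; α < β; β < φ; φ < δ; δ < ε.
Chaining these gives μ < λ < ξ < τ < α < β < φ < δ < ε.
So μ < ε; μ is the smaller of the two.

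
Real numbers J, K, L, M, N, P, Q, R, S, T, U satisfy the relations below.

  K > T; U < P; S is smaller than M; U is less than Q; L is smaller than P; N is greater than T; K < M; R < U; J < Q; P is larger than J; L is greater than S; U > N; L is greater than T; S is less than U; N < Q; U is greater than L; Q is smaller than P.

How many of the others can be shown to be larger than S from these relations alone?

Directly above S: L, U, M.
One step further: Q, P (5 so far).
No other element is forced above S by the given relations, so the count is 5.

5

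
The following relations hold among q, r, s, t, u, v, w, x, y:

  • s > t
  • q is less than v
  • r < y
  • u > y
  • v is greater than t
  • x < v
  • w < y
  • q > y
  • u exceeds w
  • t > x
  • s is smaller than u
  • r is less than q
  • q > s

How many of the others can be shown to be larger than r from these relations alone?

4

Directly above r: y, q.
One step further: u, v (4 so far).
Nothing else is reachable above r; 4 in all.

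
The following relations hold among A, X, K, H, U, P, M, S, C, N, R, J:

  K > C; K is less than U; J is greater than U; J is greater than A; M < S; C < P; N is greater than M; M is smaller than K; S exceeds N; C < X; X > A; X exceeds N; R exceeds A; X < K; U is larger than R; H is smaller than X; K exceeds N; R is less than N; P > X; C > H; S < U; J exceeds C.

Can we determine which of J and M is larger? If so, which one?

J

M < N and N < X give M < X.
Then X < K extends the chain to K.
With K < U: M < N < X < K < U.
With U < J: M < N < X < K < U < J.
So J is larger.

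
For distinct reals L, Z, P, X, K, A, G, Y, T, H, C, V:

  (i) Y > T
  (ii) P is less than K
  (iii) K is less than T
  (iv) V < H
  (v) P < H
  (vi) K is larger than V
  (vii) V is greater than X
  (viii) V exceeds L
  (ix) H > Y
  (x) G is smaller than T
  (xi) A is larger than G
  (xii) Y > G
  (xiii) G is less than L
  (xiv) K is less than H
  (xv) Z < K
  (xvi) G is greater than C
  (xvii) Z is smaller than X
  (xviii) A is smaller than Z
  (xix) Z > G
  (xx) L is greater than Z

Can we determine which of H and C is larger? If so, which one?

H

C < G and G < A give C < A.
With A < Z: C < G < A < Z.
Then Z < X extends the chain to X.
Then X < V extends the chain to V.
Then V < K extends the chain to K.
Then K < T extends the chain to T.
With T < Y: C < G < A < Z < X < V < K < T < Y.
Then Y < H extends the chain to H.
So H is larger.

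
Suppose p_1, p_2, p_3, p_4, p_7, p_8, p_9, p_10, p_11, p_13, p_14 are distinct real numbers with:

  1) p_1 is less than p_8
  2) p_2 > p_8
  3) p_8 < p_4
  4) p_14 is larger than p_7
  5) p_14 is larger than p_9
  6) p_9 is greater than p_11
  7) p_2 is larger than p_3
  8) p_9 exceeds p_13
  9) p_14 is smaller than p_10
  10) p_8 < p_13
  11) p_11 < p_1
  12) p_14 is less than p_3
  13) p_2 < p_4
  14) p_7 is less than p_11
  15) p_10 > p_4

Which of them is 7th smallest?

The consecutive relations fix a unique order: p_7 < p_11 < p_1 < p_8 < p_13 < p_9 < p_14 < p_3 < p_2 < p_4 < p_10.
Counting 7 from the smallest end gives p_14.

p_14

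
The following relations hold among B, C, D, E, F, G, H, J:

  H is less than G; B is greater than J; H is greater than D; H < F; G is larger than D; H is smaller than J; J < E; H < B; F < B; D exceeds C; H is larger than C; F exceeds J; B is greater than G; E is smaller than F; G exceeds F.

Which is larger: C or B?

B

C < D and D < H give C < H.
Then H < F extends the chain to F.
With F < G: C < D < H < F < G.
With G < B: C < D < H < F < G < B.
So C < B; B is the larger of the two.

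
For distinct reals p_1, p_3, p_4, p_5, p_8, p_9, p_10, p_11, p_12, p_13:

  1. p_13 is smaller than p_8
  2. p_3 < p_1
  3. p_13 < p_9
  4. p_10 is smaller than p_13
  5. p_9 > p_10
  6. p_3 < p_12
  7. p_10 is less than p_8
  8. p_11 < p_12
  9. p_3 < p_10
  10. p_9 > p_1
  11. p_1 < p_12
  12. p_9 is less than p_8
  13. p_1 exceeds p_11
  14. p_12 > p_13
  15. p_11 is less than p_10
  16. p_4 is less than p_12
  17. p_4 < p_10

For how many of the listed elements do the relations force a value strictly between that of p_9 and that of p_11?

3

Chaining upward from p_11 reaches: p_10, p_13, p_1, p_8, p_12.
Chaining downward from p_9 reaches: p_4, p_3, p_10, p_13, p_1.
Strictly between p_11 and p_9 are those in both lists: p_10, p_13, p_1 — 3 elements.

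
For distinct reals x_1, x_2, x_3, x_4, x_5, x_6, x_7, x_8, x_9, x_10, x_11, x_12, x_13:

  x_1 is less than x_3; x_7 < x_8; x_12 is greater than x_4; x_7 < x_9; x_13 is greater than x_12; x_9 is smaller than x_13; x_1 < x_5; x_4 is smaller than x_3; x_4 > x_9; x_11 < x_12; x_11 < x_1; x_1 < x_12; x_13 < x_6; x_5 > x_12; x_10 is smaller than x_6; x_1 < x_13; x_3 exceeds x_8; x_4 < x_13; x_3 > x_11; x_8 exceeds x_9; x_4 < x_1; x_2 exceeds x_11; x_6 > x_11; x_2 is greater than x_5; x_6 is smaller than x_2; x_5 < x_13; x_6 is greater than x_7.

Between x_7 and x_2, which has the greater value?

x_2

Following the relations from x_7: x_7 < x_9 < x_4 < x_1 < x_12 < x_5 < x_13 < x_6 < x_2.
So x_7 < x_2; x_2 is the larger of the two.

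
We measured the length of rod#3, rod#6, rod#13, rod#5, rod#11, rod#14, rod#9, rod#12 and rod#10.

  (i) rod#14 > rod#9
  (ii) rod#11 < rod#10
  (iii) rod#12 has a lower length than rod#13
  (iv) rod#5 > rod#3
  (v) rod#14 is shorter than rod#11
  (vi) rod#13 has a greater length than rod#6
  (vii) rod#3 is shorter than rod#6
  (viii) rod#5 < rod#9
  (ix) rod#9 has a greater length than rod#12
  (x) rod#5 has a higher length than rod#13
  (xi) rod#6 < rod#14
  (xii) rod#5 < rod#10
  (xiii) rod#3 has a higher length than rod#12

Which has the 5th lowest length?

The consecutive relations fix a unique order: rod#12 < rod#3 < rod#6 < rod#13 < rod#5 < rod#9 < rod#14 < rod#11 < rod#10.
Counting 5 from the smallest end gives rod#5.

rod#5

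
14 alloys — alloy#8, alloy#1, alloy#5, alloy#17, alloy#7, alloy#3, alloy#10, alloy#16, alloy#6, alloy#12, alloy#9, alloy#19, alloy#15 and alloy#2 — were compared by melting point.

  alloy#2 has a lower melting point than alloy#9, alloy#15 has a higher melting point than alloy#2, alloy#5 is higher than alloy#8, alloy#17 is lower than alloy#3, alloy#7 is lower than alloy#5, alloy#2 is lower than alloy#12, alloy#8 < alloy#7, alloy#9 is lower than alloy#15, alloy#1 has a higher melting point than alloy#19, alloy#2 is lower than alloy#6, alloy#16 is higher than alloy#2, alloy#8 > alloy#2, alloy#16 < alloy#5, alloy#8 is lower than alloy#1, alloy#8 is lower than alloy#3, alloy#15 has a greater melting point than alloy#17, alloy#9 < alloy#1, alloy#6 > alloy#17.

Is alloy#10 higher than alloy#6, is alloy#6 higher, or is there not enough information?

undetermined

Following every chain through alloy#6: below alloy#6 we get alloy#2, alloy#17.
alloy#10 is not reached, and no chain runs the other way from alloy#10 to alloy#6.
So the given relations leave the order of alloy#6 and alloy#10 undetermined.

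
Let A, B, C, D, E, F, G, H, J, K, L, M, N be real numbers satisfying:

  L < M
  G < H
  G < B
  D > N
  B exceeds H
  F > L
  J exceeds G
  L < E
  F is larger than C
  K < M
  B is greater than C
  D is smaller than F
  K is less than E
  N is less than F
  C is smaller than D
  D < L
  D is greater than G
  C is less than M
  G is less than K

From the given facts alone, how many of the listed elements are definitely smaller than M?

Directly below M: C, K, L.
One step further: G, D (5 so far).
One step further: N (6 so far).
Nothing else is reachable below M; 6 in all.

6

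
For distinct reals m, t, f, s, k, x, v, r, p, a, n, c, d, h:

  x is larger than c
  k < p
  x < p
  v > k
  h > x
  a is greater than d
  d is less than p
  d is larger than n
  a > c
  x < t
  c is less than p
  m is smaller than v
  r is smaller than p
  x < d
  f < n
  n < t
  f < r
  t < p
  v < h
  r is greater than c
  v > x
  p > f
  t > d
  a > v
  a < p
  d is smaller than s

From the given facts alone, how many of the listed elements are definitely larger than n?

The elements the relations force above n are d, a, s, t, p — no chain reaches any other.
That is 5.

5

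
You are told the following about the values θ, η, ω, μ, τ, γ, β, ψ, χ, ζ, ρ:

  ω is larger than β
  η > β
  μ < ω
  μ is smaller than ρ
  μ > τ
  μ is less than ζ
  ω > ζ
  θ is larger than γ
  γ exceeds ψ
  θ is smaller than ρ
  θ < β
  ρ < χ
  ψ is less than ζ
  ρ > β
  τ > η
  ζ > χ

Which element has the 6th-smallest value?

τ

Chaining the given pairs: ψ < γ < θ < β < η < τ < μ < ρ < χ < ζ < ω.
The 6th smallest is τ.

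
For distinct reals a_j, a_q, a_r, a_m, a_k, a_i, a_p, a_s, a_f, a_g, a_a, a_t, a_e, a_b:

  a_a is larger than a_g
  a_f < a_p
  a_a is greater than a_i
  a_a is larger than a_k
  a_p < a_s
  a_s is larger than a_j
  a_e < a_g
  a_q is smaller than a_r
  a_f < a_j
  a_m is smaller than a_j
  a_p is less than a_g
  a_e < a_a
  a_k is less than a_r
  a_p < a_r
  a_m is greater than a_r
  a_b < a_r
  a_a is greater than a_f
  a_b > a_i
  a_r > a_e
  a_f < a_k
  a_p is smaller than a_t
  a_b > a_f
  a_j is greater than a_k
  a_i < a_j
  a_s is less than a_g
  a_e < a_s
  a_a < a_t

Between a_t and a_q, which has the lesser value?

a_q

Chaining the given relations: a_q < a_r < a_m < a_j < a_s < a_g < a_a < a_t.
So a_q < a_t; a_q is the smaller of the two.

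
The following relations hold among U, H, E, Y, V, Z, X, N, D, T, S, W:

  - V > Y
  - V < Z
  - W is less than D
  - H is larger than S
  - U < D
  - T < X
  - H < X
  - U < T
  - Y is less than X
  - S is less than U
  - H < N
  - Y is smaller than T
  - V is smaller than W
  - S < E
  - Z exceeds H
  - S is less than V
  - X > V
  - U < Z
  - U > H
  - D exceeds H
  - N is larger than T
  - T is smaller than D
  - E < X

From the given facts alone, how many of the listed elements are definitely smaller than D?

The elements the relations force below D are S, Y, H, V, U, T, W — no chain reaches any other.
That is 7.

7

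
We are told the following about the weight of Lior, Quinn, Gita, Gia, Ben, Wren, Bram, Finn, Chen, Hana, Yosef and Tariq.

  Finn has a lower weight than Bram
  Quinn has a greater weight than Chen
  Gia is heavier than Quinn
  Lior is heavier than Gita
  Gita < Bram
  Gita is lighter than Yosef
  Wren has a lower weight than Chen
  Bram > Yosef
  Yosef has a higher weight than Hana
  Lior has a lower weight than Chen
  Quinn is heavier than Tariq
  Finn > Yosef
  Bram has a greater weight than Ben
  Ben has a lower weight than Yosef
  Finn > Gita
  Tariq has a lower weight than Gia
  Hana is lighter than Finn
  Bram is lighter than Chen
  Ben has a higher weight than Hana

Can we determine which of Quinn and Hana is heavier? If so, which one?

Quinn

Hana < Ben and Ben < Yosef give Hana < Yosef.
With Yosef < Finn: Hana < Ben < Yosef < Finn.
With Finn < Bram: Hana < Ben < Yosef < Finn < Bram.
With Bram < Chen: Hana < Ben < Yosef < Finn < Bram < Chen.
Then Chen < Quinn extends the chain to Quinn.
So Quinn is heavier.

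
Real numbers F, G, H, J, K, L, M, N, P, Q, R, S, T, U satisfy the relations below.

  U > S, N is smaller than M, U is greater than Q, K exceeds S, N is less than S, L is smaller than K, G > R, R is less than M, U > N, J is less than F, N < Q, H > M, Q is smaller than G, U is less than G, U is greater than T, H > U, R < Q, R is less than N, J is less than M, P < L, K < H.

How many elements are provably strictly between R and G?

4

The relations place R below G. An element lies strictly between them when it is forced above R and also forced below G.
Above R: {N, Q, M, S, U, K, H}. Below G: {N, Q, T, S, U}.
Intersection: {N, Q, S, U} — 4.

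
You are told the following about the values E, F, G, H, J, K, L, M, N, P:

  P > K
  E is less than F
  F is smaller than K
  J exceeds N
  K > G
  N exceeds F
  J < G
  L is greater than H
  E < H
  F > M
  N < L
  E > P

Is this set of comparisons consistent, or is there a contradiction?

inconsistent

Chaining the given relations yields F < N < J < G < K < P < E, so F < E. But one relation states E < F. These cannot both hold.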